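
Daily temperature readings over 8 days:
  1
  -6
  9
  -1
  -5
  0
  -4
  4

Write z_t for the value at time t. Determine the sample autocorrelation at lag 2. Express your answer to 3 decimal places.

-0.053

Mean z̄ = (1 − 6 + 9 − 1 − 5 + 0 − 4 + 4)/8 = -0.2500
Deviations from mean: 1.2500, -5.7500, 9.2500, -0.7500, -4.7500, 0.2500, -3.7500, 4.2500
Σ(z_t−z̄)(z_{t+2}−z̄) = (11.5625) + (4.3125) + (-43.9375) + (-0.1875) + (17.8125) + (1.0625) = -9.3750
Denominator Σ(z_t−z̄)² = 175.5000
r_2 = -9.3750 / 175.5000 = -0.053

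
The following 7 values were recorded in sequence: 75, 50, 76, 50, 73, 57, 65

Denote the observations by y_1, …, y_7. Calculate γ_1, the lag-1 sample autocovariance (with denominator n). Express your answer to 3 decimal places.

Mean ȳ = (75 + 50 + 76 + 50 + 73 + 57 + 65)/7 = 63.7143
Σ_{t=1}^{6}(y_t−ȳ)(y_{t+1}−ȳ) = -690.0816
γ_1 = -690.0816 / 7 = -98.583

-98.583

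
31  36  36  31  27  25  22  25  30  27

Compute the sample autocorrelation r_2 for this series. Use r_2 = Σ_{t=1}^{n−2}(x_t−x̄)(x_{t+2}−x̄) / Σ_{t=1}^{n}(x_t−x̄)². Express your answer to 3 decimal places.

Mean x̄ = (31 + 36 + 36 + 31 + 27 + 25 + 22 + 25 + 30 + 27)/10 = 29.0000
Numerator Σ_{t=1}^{8}(x_t−x̄)(x_{t+2}−x̄) = 37.0000
Denominator Σ(x_t−x̄)² = 196.0000
r_2 = 37.0000 / 196.0000 = 0.189

0.189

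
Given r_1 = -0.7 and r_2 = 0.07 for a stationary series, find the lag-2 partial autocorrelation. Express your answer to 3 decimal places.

-0.824

φ_{22} = (r_2 − r_1²) / (1 − r_1²)
r_1² = (-0.7)² = 0.49
Numerator = 0.07 − 0.4900 = -0.4200; denominator = 1 − 0.4900 = 0.5100
φ_{22} = -0.4200 / 0.5100 = -0.824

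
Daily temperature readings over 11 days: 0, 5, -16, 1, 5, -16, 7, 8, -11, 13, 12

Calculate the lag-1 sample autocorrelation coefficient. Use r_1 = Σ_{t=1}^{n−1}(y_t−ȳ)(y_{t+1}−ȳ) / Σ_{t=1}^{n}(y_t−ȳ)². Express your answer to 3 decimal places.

Mean ȳ = (0 + 5 − 16 + 1 + 5 − 16 + 7 + 8 − 11 + 13 + 12)/11 = 0.7273
Numerator Σ_{t=1}^{10}(y_t−ȳ)(y_{t+1}−ȳ) = -299.6198
Denominator Σ(y_t−ȳ)² = 1104.1818
r_1 = -299.6198 / 1104.1818 = -0.271

-0.271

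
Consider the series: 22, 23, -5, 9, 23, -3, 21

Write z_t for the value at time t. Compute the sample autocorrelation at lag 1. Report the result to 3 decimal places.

Mean z̄ = (22 + 23 − 5 + 9 + 23 − 3 + 21)/7 = 12.8571
Deviations from mean: 9.1429, 10.1429, -17.8571, -3.8571, 10.1429, -15.8571, 8.1429
Numerator Σ_{t=1}^{6}(z_t−z̄)(z_{t+1}−z̄) = -348.5918
Denominator Σ(z_t−z̄)² = 940.8571
r_1 = -348.5918 / 940.8571 = -0.371

-0.371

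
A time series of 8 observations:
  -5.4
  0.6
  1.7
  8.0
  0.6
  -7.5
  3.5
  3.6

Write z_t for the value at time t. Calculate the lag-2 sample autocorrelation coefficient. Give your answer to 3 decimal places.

Mean z̄ = (-5.4 + 0.6 + 1.7 + 8.0 + 0.6 − 7.5 + 3.5 + 3.6)/8 = 0.6375
Deviations from mean: -6.0375, -0.0375, 1.0625, 7.3625, -0.0375, -8.1375, 2.8625, 2.9625
Numerator Σ_{t=1}^{6}(z_t−z̄)(z_{t+2}−z̄) = -90.8578
Denominator Σ(z_t−z̄)² = 174.9788
r_2 = -90.8578 / 174.9788 = -0.519

-0.519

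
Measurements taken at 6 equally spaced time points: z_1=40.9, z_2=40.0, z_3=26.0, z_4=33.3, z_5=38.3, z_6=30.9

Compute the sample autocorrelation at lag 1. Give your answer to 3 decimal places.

Mean z̄ = (40.9 + 40.0 + 26.0 + 33.3 + 38.3 + 30.9)/6 = 34.9000
Deviations from mean: 6.0000, 5.1000, -8.9000, -1.6000, 3.4000, -4.0000
Numerator Σ_{t=1}^{5}(z_t−z̄)(z_{t+1}−z̄) = -19.5900
Denominator Σ(z_t−z̄)² = 171.3400
r_1 = -19.5900 / 171.3400 = -0.114

-0.114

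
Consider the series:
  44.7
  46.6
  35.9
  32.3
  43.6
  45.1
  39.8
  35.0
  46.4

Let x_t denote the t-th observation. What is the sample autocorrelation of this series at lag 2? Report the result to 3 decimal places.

Mean x̄ = (44.7 + 46.6 + 35.9 + 32.3 + 43.6 + 45.1 + 39.8 + 35.0 + 46.4)/9 = 41.0444
Numerator Σ_{t=1}^{7}(x_t−x̄)(x_{t+2}−x̄) = -150.3551
Denominator Σ(x_t−x̄)² = 236.9022
r_2 = -150.3551 / 236.9022 = -0.635

-0.635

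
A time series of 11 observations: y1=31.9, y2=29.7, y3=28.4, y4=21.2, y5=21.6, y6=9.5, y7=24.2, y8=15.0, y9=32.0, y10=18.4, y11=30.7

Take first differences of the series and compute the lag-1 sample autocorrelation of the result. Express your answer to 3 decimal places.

First differences Δy: -2.2, -1.3, -7.2, 0.4, -12.1, 14.7, -9.2, 17.0, -13.6, 12.3
Mean of differences = -0.1200
Numerator Σ(Δy_t−Δȳ)(Δy_{t+1}−Δȳ) = -864.8604
Denominator Σ(Δy_t−Δȳ)² = 1130.7760
r_1(Δy) = -864.8604 / 1130.7760 = -0.765

-0.765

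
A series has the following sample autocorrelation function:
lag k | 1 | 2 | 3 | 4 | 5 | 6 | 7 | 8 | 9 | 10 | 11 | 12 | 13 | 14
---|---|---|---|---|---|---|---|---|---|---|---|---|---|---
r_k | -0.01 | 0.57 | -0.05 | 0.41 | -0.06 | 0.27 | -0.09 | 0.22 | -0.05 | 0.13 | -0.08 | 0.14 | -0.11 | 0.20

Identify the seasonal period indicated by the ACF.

2

The largest autocorrelation is r_2 = 0.57, with weaker echoes at lags 4 (0.41), 6 (0.27), 8 (0.22) and 14 (0.20); the remaining lags stay at or below 0.14.
The dominant spike at lag 2 indicates a seasonal period of 2.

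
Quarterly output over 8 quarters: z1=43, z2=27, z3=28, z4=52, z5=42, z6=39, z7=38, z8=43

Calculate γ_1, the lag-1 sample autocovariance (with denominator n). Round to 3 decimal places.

Mean z̄ = (43 + 27 + 28 + 52 + 42 + 39 + 38 + 43)/8 = 39.0000
Deviations: 4.0000, -12.0000, -11.0000, 13.0000, 3.0000, 0.0000, -1.0000, 4.0000
Σ_{t=1}^{7}(z_t−z̄)(z_{t+1}−z̄) = -24.0000
γ_1 = -24.0000 / 8 = -3.000

-3.000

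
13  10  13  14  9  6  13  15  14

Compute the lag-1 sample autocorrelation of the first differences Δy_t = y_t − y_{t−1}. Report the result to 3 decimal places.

First differences Δy: -3, 3, 1, -5, -3, 7, 2, -1
Mean of differences = 0.1250
Numerator Σ(Δy_t−Δȳ)(Δy_{t+1}−Δȳ) = -5.6406
Denominator Σ(Δy_t−Δȳ)² = 106.8750
r_1(Δy) = -5.6406 / 106.8750 = -0.053

-0.053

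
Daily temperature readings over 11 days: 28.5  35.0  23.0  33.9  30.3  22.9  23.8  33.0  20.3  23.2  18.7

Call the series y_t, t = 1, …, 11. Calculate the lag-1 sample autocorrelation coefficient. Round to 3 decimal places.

-0.081

Mean ȳ = (28.5 + 35.0 + 23.0 + 33.9 + 30.3 + 22.9 + 23.8 + 33.0 + 20.3 + 23.2 + 18.7)/11 = 26.6000
Numerator Σ_{t=1}^{10}(y_t−ȳ)(y_{t+1}−ȳ) = -26.8400
Denominator Σ(y_t−ȳ)² = 330.2600
r_1 = -26.8400 / 330.2600 = -0.081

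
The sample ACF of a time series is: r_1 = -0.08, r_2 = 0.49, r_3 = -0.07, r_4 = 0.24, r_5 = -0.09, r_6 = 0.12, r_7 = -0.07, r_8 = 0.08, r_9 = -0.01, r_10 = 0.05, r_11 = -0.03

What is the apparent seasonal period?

2

The largest autocorrelation is r_2 = 0.49, with a weaker echo at lag 4 (0.24); the remaining lags stay at or below 0.12.
The dominant spike at lag 2 indicates a seasonal period of 2.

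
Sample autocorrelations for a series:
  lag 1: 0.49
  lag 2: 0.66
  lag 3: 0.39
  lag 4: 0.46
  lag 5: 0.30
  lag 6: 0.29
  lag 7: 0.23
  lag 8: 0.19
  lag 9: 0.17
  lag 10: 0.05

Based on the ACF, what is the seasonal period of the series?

The largest autocorrelation is r_2 = 0.66; the remaining lags stay at or below 0.49.
The dominant spike at lag 2 indicates a seasonal period of 2.

2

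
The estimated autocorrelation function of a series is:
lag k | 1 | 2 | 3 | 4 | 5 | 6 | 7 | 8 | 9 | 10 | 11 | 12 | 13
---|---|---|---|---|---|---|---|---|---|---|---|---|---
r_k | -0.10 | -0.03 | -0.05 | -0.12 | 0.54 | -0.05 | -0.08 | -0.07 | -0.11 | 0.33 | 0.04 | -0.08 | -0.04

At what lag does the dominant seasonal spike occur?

The largest autocorrelation is r_5 = 0.54, with a weaker echo at lag 10 (0.33); the remaining lags stay at or below 0.04.
The dominant spike at lag 5 indicates a seasonal period of 5.

5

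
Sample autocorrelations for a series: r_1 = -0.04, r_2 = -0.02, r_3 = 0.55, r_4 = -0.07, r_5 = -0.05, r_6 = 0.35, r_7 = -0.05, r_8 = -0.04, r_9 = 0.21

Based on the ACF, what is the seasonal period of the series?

3

The largest autocorrelation is r_3 = 0.55, with weaker echoes at lags 6 (0.35) and 9 (0.21); the remaining lags stay at or below -0.02.
The dominant spike at lag 3 indicates a seasonal period of 3.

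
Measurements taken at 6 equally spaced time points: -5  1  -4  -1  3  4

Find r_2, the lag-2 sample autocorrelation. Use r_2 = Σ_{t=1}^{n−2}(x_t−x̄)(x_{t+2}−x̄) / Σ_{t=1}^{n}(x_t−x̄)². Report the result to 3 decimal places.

0.017

Mean x̄ = (-5 + 1 − 4 − 1 + 3 + 4)/6 = -0.3333
Σ(x_t−x̄)(x_{t+2}−x̄) = (17.1111) + (-0.8889) + (-12.2222) + (-2.8889) = 1.1111
Denominator Σ(x_t−x̄)² = 67.3333
r_2 = 1.1111 / 67.3333 = 0.017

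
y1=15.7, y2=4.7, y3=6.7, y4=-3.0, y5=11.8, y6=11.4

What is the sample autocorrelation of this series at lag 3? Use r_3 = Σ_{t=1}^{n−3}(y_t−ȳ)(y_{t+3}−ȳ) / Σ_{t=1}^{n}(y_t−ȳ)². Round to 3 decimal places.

Mean ȳ = (15.7 + 4.7 + 6.7 − 3.0 + 11.8 + 11.4)/6 = 7.8833
Numerator Σ_{t=1}^{3}(y_t−ȳ)(y_{t+3}−ȳ) = -101.7008
Denominator Σ(y_t−ȳ)² = 218.7883
r_3 = -101.7008 / 218.7883 = -0.465

-0.465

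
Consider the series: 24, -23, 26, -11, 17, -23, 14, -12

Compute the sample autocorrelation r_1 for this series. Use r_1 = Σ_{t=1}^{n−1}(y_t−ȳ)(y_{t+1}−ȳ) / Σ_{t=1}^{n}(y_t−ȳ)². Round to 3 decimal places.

-0.824

Mean ȳ = (24 − 23 + 26 − 11 + 17 − 23 + 14 − 12)/8 = 1.5000
Deviations from mean: 22.5000, -24.5000, 24.5000, -12.5000, 15.5000, -24.5000, 12.5000, -13.5000
Σ(y_t−ȳ)(y_{t+1}−ȳ) = (-551.2500) + (-600.2500) + (-306.2500) + (-193.7500) + (-379.7500) + (-306.2500) + (-168.7500) = -2506.2500
Denominator Σ(y_t−ȳ)² = 3042.0000
r_1 = -2506.2500 / 3042.0000 = -0.824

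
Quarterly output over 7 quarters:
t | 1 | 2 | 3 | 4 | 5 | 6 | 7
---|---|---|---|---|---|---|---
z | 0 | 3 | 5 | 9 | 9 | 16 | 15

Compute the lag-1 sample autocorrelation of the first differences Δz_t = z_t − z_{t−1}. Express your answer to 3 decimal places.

-0.765

First differences Δz: 3, 2, 4, 0, 7, -1
Mean of differences = 2.5000
Numerator Σ(Δz_t−Δz̄)(Δz_{t+1}−Δz̄) = -31.7500
Denominator Σ(Δz_t−Δz̄)² = 41.5000
r_1(Δz) = -31.7500 / 41.5000 = -0.765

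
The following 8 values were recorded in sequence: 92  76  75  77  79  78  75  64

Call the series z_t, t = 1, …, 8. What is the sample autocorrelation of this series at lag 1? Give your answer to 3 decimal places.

Mean z̄ = (92 + 76 + 75 + 77 + 79 + 78 + 75 + 64)/8 = 77.0000
Deviations from mean: 15.0000, -1.0000, -2.0000, 0.0000, 2.0000, 1.0000, -2.0000, -13.0000
Σ(z_t−z̄)(z_{t+1}−z̄) = (-15.0000) + (2.0000) + (0.0000) + (0.0000) + (2.0000) + (-2.0000) + (26.0000) = 13.0000
Denominator Σ(z_t−z̄)² = 408.0000
r_1 = 13.0000 / 408.0000 = 0.032

0.032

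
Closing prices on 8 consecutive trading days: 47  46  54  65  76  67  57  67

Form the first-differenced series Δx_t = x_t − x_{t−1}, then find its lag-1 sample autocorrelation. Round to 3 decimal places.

0.099

First differences Δx: -1, 8, 11, 11, -9, -10, 10
Mean of differences = 2.8571
Numerator Σ(Δx_t−Δx̄)(Δx_{t+1}−Δx̄) = 52.4082
Denominator Σ(Δx_t−Δx̄)² = 530.8571
r_1(Δx) = 52.4082 / 530.8571 = 0.099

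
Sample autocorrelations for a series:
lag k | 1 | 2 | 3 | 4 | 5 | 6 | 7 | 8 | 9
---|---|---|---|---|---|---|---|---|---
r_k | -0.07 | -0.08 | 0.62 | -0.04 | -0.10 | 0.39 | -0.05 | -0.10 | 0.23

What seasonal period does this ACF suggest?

3

The largest autocorrelation is r_3 = 0.62, with weaker echoes at lags 6 (0.39) and 9 (0.23); the remaining lags stay at or below -0.04.
The dominant spike at lag 3 indicates a seasonal period of 3.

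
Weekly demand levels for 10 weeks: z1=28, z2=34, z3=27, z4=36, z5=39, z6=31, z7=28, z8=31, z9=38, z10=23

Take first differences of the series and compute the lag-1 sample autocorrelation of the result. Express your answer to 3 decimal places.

-0.320

First differences Δz: 6, -7, 9, 3, -8, -3, 3, 7, -15
Mean of differences = -0.5556
Numerator Σ(Δz_t−Δz̄)(Δz_{t+1}−Δz̄) = -169.0864
Denominator Σ(Δz_t−Δz̄)² = 528.2222
r_1(Δz) = -169.0864 / 528.2222 = -0.320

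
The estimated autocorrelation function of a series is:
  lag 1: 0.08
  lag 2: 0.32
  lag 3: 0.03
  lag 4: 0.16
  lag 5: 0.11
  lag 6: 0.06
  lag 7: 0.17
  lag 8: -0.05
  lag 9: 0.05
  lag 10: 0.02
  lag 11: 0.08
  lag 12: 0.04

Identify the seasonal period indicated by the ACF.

2

The largest autocorrelation is r_2 = 0.32; the remaining lags stay at or below 0.17.
The dominant spike at lag 2 indicates a seasonal period of 2.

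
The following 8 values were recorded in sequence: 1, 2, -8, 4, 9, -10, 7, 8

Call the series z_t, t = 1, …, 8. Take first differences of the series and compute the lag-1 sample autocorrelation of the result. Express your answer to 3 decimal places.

First differences Δz: 1, -10, 12, 5, -19, 17, 1
Mean of differences = 1.0000
Numerator Σ(Δz_t−Δz̄)(Δz_{t+1}−Δz̄) = -477.0000
Denominator Σ(Δz_t−Δz̄)² = 914.0000
r_1(Δz) = -477.0000 / 914.0000 = -0.522

-0.522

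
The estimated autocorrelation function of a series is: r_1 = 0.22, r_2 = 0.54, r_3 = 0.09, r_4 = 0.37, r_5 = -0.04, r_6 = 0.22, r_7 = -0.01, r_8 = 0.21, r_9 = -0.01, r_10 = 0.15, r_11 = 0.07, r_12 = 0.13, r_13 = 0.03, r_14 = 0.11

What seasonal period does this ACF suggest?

2

The largest autocorrelation is r_2 = 0.54, with a weaker echo at lag 4 (0.37); the remaining lags stay at or below 0.22.
The dominant spike at lag 2 indicates a seasonal period of 2.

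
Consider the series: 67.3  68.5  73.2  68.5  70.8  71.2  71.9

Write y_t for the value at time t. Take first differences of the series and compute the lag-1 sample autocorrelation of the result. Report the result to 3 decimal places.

First differences Δy: 1.2, 4.7, -4.7, 2.3, 0.4, 0.7
Mean of differences = 0.7667
Numerator Σ(Δy_t−Δȳ)(Δy_{t+1}−Δȳ) = -28.7178
Denominator Σ(Δy_t−Δȳ)² = 48.0333
r_1(Δy) = -28.7178 / 48.0333 = -0.598

-0.598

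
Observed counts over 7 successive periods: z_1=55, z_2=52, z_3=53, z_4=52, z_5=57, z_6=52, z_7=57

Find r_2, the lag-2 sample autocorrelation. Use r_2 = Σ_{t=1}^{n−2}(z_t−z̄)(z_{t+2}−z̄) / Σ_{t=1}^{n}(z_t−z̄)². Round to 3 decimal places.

0.406

Mean z̄ = (55 + 52 + 53 + 52 + 57 + 52 + 57)/7 = 54.0000
Deviations from mean: 1.0000, -2.0000, -1.0000, -2.0000, 3.0000, -2.0000, 3.0000
Numerator Σ_{t=1}^{5}(z_t−z̄)(z_{t+2}−z̄) = 13.0000
Denominator Σ(z_t−z̄)² = 32.0000
r_2 = 13.0000 / 32.0000 = 0.406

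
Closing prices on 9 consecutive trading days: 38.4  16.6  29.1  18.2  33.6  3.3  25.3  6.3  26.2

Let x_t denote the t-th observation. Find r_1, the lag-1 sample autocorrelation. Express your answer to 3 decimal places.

Mean x̄ = (38.4 + 16.6 + 29.1 + 18.2 + 33.6 + 3.3 + 25.3 + 6.3 + 26.2)/9 = 21.8889
Numerator Σ_{t=1}^{8}(x_t−x̄)(x_{t+1}−x̄) = -596.7523
Denominator Σ(x_t−x̄)² = 1122.1289
r_1 = -596.7523 / 1122.1289 = -0.532

-0.532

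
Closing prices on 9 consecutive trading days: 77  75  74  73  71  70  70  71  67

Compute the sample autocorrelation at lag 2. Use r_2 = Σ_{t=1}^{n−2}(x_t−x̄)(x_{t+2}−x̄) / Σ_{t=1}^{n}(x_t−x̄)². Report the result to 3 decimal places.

Mean x̄ = (77 + 75 + 74 + 73 + 71 + 70 + 70 + 71 + 67)/9 = 72.0000
Numerator Σ_{t=1}^{7}(x_t−x̄)(x_{t+2}−x̄) = 23.0000
Denominator Σ(x_t−x̄)² = 74.0000
r_2 = 23.0000 / 74.0000 = 0.311

0.311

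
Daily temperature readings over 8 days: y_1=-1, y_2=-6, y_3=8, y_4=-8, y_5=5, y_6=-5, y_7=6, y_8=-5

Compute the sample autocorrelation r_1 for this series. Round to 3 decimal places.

-0.853

Mean ȳ = (-1 − 6 + 8 − 8 + 5 − 5 + 6 − 5)/8 = -0.7500
Deviations from mean: -0.2500, -5.2500, 8.7500, -7.2500, 5.7500, -4.2500, 6.7500, -4.2500
Σ(y_t−ȳ)(y_{t+1}−ȳ) = (1.3125) + (-45.9375) + (-63.4375) + (-41.6875) + (-24.4375) + (-28.6875) + (-28.6875) = -231.5625
Denominator Σ(y_t−ȳ)² = 271.5000
r_1 = -231.5625 / 271.5000 = -0.853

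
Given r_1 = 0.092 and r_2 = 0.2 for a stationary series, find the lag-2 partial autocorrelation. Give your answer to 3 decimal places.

0.193

φ_{22} = (r_2 − r_1²) / (1 − r_1²)
r_1² = (0.092)² = 0.008464
Numerator = 0.2 − 0.0085 = 0.1915; denominator = 1 − 0.0085 = 0.9915
φ_{22} = 0.1915 / 0.9915 = 0.193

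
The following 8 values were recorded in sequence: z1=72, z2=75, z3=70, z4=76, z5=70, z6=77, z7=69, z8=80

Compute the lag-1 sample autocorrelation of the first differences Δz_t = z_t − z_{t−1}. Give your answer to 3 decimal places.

First differences Δz: 3, -5, 6, -6, 7, -8, 11
Mean of differences = 1.1429
Numerator Σ(Δz_t−Δz̄)(Δz_{t+1}−Δz̄) = -261.4490
Denominator Σ(Δz_t−Δz̄)² = 330.8571
r_1(Δz) = -261.4490 / 330.8571 = -0.790

-0.790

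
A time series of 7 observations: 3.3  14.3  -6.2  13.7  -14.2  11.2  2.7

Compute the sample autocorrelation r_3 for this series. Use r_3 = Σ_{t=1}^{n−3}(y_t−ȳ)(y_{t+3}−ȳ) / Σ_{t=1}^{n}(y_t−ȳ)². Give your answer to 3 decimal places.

-0.402

Mean ȳ = (3.3 + 14.3 − 6.2 + 13.7 − 14.2 + 11.2 + 2.7)/7 = 3.5429
Σ(y_t−ȳ)(y_{t+3}−ȳ) = (-2.4667) + (-190.8624) + (-74.6024) + (-8.5610) = -276.4927
Denominator Σ(y_t−ȳ)² = 688.0171
r_3 = -276.4927 / 688.0171 = -0.402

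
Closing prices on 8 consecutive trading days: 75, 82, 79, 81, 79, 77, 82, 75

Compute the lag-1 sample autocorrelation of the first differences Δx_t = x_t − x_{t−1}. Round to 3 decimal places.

-0.500

First differences Δx: 7, -3, 2, -2, -2, 5, -7
Mean of differences = 0.0000
Numerator Σ(Δx_t−Δx̄)(Δx_{t+1}−Δx̄) = -72.0000
Denominator Σ(Δx_t−Δx̄)² = 144.0000
r_1(Δx) = -72.0000 / 144.0000 = -0.500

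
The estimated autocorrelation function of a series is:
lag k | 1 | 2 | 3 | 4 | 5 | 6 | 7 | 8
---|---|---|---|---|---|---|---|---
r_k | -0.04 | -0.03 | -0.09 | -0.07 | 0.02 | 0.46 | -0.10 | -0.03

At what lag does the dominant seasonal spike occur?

6

The largest autocorrelation is r_6 = 0.46; the remaining lags stay at or below 0.02.
The dominant spike at lag 6 indicates a seasonal period of 6.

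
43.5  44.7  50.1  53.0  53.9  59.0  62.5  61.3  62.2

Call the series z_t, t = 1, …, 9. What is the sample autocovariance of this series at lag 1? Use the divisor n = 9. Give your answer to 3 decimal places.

33.175

Mean z̄ = (43.5 + 44.7 + 50.1 + 53.0 + 53.9 + 59.0 + 62.5 + 61.3 + 62.2)/9 = 54.4667
Σ_{t=1}^{8}(z_t−z̄)(z_{t+1}−z̄) = 298.5789
γ_1 = 298.5789 / 9 = 33.175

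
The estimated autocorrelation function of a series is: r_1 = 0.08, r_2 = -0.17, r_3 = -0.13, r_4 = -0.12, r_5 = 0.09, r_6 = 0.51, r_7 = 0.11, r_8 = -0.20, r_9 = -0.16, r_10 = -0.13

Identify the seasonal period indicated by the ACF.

The largest autocorrelation is r_6 = 0.51; the remaining lags stay at or below 0.11.
The dominant spike at lag 6 indicates a seasonal period of 6.

6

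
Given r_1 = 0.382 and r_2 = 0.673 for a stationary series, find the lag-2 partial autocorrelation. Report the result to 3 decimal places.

0.617

φ_{22} = (r_2 − r_1²) / (1 − r_1²)
r_1² = (0.382)² = 0.145924
Numerator = 0.673 − 0.1459 = 0.5271; denominator = 1 − 0.1459 = 0.8541
φ_{22} = 0.5271 / 0.8541 = 0.617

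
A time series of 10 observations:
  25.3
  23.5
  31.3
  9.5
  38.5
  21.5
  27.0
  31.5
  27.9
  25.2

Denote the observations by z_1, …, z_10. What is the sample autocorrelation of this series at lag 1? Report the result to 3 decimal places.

Mean z̄ = (25.3 + 23.5 + 31.3 + 9.5 + 38.5 + 21.5 + 27.0 + 31.5 + 27.9 + 25.2)/10 = 26.1200
Numerator Σ_{t=1}^{9}(z_t−z̄)(z_{t+1}−z̄) = -351.8584
Denominator Σ(z_t−z̄)² = 518.9360
r_1 = -351.8584 / 518.9360 = -0.678

-0.678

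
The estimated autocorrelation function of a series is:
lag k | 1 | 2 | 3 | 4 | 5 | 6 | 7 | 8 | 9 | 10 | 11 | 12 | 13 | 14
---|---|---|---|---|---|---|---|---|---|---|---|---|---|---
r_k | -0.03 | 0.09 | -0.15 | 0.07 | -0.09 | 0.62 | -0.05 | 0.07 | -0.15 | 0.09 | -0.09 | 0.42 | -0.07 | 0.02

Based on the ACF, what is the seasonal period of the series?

6

The largest autocorrelation is r_6 = 0.62, with a weaker echo at lag 12 (0.42); the remaining lags stay at or below 0.09.
The dominant spike at lag 6 indicates a seasonal period of 6.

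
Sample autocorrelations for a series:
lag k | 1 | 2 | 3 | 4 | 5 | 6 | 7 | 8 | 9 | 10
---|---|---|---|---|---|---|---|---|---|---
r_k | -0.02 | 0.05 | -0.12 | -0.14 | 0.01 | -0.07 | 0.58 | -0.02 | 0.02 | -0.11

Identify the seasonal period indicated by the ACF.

7

The largest autocorrelation is r_7 = 0.58; the remaining lags stay at or below 0.05.
The dominant spike at lag 7 indicates a seasonal period of 7.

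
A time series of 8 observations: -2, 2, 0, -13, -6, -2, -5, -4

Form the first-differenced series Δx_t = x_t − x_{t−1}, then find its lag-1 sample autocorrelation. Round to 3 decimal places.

First differences Δx: 4, -2, -13, 7, 4, -3, 1
Mean of differences = -0.2857
Numerator Σ(Δx_t−Δx̄)(Δx_{t+1}−Δx̄) = -62.0816
Denominator Σ(Δx_t−Δx̄)² = 263.4286
r_1(Δx) = -62.0816 / 263.4286 = -0.236

-0.236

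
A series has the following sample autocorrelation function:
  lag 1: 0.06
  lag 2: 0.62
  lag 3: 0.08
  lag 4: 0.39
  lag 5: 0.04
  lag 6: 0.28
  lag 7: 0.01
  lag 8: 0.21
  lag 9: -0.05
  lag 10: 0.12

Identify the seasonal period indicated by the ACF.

The largest autocorrelation is r_2 = 0.62, with weaker echoes at lags 4 (0.39), 6 (0.28) and 8 (0.21); the remaining lags stay at or below 0.12.
The dominant spike at lag 2 indicates a seasonal period of 2.

2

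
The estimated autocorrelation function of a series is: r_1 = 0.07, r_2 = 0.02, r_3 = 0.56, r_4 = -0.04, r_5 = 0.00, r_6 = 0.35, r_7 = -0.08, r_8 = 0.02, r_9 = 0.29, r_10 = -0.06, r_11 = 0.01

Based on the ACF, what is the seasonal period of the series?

3

The largest autocorrelation is r_3 = 0.56, with weaker echoes at lags 6 (0.35) and 9 (0.29); the remaining lags stay at or below 0.07.
The dominant spike at lag 3 indicates a seasonal period of 3.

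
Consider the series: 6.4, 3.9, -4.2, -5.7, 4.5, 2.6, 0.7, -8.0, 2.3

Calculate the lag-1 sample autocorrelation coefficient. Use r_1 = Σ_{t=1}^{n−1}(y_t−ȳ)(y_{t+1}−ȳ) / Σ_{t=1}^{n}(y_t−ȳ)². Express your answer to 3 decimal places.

-0.010

Mean ȳ = (6.4 + 3.9 − 4.2 − 5.7 + 4.5 + 2.6 + 0.7 − 8.0 + 2.3)/9 = 0.2778
Numerator Σ_{t=1}^{8}(y_t−ȳ)(y_{t+1}−ȳ) = -1.9649
Denominator Σ(y_t−ȳ)² = 202.3956
r_1 = -1.9649 / 202.3956 = -0.010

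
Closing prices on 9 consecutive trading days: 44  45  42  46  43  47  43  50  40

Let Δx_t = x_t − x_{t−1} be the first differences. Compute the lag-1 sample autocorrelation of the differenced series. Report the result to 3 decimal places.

First differences Δx: 1, -3, 4, -3, 4, -4, 7, -10
Mean of differences = -0.5000
Numerator Σ(Δx_t−Δx̄)(Δx_{t+1}−Δx̄) = -150.7500
Denominator Σ(Δx_t−Δx̄)² = 214.0000
r_1(Δx) = -150.7500 / 214.0000 = -0.704

-0.704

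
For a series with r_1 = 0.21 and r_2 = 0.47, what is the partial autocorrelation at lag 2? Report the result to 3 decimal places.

0.446

φ_{22} = (r_2 − r_1²) / (1 − r_1²)
r_1² = (0.21)² = 0.0441
Numerator = 0.47 − 0.0441 = 0.4259; denominator = 1 − 0.0441 = 0.9559
φ_{22} = 0.4259 / 0.9559 = 0.446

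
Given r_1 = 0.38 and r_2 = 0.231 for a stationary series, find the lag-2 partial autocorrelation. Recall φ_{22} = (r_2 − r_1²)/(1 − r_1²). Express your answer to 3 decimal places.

φ_{22} = (r_2 − r_1²) / (1 − r_1²)
r_1² = (0.38)² = 0.1444
Numerator = 0.231 − 0.1444 = 0.0866; denominator = 1 − 0.1444 = 0.8556
φ_{22} = 0.0866 / 0.8556 = 0.101

0.101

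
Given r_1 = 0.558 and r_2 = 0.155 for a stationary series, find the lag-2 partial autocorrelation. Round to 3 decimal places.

-0.227

φ_{22} = (r_2 − r_1²) / (1 − r_1²)
r_1² = (0.558)² = 0.311364
Numerator = 0.155 − 0.3114 = -0.1564; denominator = 1 − 0.3114 = 0.6886
φ_{22} = -0.1564 / 0.6886 = -0.227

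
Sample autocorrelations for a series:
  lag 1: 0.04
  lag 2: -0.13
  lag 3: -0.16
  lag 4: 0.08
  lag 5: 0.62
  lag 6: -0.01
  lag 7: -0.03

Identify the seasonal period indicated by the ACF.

The largest autocorrelation is r_5 = 0.62; the remaining lags stay at or below 0.08.
The dominant spike at lag 5 indicates a seasonal period of 5.

5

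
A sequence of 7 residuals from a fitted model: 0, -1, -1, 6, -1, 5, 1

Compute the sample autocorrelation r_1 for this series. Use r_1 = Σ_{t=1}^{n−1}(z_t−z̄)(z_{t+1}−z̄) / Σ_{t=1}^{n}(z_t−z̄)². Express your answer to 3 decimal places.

Mean z̄ = (0 − 1 − 1 + 6 − 1 + 5 + 1)/7 = 1.2857
Deviations from mean: -1.2857, -2.2857, -2.2857, 4.7143, -2.2857, 3.7143, -0.2857
Numerator Σ_{t=1}^{6}(z_t−z̄)(z_{t+1}−z̄) = -22.9388
Denominator Σ(z_t−z̄)² = 53.4286
r_1 = -22.9388 / 53.4286 = -0.429

-0.429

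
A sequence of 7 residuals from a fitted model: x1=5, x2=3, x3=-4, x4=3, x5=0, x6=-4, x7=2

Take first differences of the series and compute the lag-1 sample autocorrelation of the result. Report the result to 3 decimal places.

First differences Δx: -2, -7, 7, -3, -4, 6
Mean of differences = -0.5000
Numerator Σ(Δx_t−Δx̄)(Δx_{t+1}−Δx̄) = -71.7500
Denominator Σ(Δx_t−Δx̄)² = 161.5000
r_1(Δx) = -71.7500 / 161.5000 = -0.444

-0.444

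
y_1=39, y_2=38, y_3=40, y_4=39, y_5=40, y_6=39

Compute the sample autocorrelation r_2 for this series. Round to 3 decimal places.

0.275

Mean ȳ = (39 + 38 + 40 + 39 + 40 + 39)/6 = 39.1667
Deviations from mean: -0.1667, -1.1667, 0.8333, -0.1667, 0.8333, -0.1667
Numerator Σ_{t=1}^{4}(y_t−ȳ)(y_{t+2}−ȳ) = 0.7778
Denominator Σ(y_t−ȳ)² = 2.8333
r_2 = 0.7778 / 2.8333 = 0.275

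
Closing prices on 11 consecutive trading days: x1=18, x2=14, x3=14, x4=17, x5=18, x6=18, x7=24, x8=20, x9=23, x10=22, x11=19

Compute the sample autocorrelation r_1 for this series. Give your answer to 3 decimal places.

0.546

Mean x̄ = (18 + 14 + 14 + 17 + 18 + 18 + 24 + 20 + 23 + 22 + 19)/11 = 18.8182
Numerator Σ_{t=1}^{10}(x_t−x̄)(x_{t+1}−x̄) = 58.7851
Denominator Σ(x_t−x̄)² = 107.6364
r_1 = 58.7851 / 107.6364 = 0.546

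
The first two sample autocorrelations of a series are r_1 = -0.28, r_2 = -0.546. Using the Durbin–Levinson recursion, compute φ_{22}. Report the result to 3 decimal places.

φ_{22} = (r_2 − r_1²) / (1 − r_1²)
r_1² = (-0.28)² = 0.0784
Numerator = -0.546 − 0.0784 = -0.6244; denominator = 1 − 0.0784 = 0.9216
φ_{22} = -0.6244 / 0.9216 = -0.678

-0.678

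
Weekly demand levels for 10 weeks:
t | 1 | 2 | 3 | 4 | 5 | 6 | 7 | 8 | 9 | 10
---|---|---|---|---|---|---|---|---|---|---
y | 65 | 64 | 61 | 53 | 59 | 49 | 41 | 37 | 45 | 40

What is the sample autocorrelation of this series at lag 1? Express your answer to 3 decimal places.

Mean ȳ = (65 + 64 + 61 + 53 + 59 + 49 + 41 + 37 + 45 + 40)/10 = 51.4000
Numerator Σ_{t=1}^{9}(y_t−ȳ)(y_{t+1}−ȳ) = 641.4400
Denominator Σ(y_t−ȳ)² = 988.4000
r_1 = 641.4400 / 988.4000 = 0.649

0.649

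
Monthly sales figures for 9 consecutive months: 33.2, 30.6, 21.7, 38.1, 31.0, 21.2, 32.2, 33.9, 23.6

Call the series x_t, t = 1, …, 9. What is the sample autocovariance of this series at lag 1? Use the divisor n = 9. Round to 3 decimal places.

-11.959

Mean x̄ = (33.2 + 30.6 + 21.7 + 38.1 + 31.0 + 21.2 + 32.2 + 33.9 + 23.6)/9 = 29.5000
Σ_{t=1}^{8}(x_t−x̄)(x_{t+1}−x̄) = -107.6300
γ_1 = -107.6300 / 9 = -11.959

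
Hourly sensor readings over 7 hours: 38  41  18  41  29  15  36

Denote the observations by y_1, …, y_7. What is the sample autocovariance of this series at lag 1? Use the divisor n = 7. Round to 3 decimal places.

-36.636

Mean ȳ = (38 + 41 + 18 + 41 + 29 + 15 + 36)/7 = 31.1429
Deviations: 6.8571, 9.8571, -13.1429, 9.8571, -2.1429, -16.1429, 4.8571
Σ_{t=1}^{6}(y_t−ȳ)(y_{t+1}−ȳ) = -256.4490
γ_1 = -256.4490 / 7 = -36.636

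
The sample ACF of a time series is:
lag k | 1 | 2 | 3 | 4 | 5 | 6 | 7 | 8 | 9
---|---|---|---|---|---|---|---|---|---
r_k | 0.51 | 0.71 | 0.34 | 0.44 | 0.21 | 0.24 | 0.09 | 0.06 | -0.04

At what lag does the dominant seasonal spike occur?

The largest autocorrelation is r_2 = 0.71; the remaining lags stay at or below 0.51.
The dominant spike at lag 2 indicates a seasonal period of 2.

2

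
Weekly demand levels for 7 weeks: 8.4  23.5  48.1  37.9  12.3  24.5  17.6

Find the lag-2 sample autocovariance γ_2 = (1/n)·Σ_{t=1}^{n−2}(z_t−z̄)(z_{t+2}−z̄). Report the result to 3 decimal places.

-85.709

Mean z̄ = (8.4 + 23.5 + 48.1 + 37.9 + 12.3 + 24.5 + 17.6)/7 = 24.6143
Σ_{t=1}^{5}(z_t−z̄)(z_{t+2}−z̄) = -599.9604
γ_2 = -599.9604 / 7 = -85.709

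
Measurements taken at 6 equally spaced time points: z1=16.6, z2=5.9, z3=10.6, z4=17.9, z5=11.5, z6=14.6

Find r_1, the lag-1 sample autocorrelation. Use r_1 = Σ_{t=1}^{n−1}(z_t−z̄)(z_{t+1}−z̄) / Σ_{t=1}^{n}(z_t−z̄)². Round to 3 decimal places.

-0.317

Mean z̄ = (16.6 + 5.9 + 10.6 + 17.9 + 11.5 + 14.6)/6 = 12.8500
Numerator Σ_{t=1}^{5}(z_t−z̄)(z_{t+1}−z̄) = -30.9675
Denominator Σ(z_t−z̄)² = 97.8150
r_1 = -30.9675 / 97.8150 = -0.317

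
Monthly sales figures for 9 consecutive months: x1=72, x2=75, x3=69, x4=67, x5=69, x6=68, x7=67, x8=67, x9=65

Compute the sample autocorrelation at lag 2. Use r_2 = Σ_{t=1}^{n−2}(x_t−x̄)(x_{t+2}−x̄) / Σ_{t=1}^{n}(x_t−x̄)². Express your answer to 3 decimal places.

Mean x̄ = (72 + 75 + 69 + 67 + 69 + 68 + 67 + 67 + 65)/9 = 68.7778
Σ(x_t−x̄)(x_{t+2}−x̄) = (0.7160) + (-11.0617) + (0.0494) + (1.3827) + (-0.3951) + (1.3827) + (6.7160) = -1.2099
Denominator Σ(x_t−x̄)² = 73.5556
r_2 = -1.2099 / 73.5556 = -0.016

-0.016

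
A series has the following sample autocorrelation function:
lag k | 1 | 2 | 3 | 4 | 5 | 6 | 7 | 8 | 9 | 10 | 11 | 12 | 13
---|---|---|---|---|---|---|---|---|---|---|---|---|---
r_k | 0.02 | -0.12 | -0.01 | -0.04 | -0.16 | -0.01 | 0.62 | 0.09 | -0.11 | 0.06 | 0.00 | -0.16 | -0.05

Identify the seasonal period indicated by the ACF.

7

The largest autocorrelation is r_7 = 0.62; the remaining lags stay at or below 0.09.
The dominant spike at lag 7 indicates a seasonal period of 7.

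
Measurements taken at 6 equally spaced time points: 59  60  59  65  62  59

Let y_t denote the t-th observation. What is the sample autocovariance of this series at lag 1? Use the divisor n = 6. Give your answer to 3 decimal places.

-0.241

Mean ȳ = (59 + 60 + 59 + 65 + 62 + 59)/6 = 60.6667
Σ_{t=1}^{5}(y_t−ȳ)(y_{t+1}−ȳ) = -1.4444
γ_1 = -1.4444 / 6 = -0.241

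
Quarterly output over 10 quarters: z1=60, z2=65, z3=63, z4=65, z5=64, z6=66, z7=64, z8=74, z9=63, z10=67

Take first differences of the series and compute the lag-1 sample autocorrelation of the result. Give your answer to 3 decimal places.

First differences Δz: 5, -2, 2, -1, 2, -2, 10, -11, 4
Mean of differences = 0.7778
Numerator Σ(Δz_t−Δz̄)(Δz_{t+1}−Δz̄) = -195.0494
Denominator Σ(Δz_t−Δz̄)² = 273.5556
r_1(Δz) = -195.0494 / 273.5556 = -0.713

-0.713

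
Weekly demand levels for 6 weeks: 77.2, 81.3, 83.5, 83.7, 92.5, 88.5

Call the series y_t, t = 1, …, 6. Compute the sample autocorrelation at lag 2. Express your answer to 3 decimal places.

Mean ȳ = (77.2 + 81.3 + 83.5 + 83.7 + 92.5 + 88.5)/6 = 84.4500
Numerator Σ_{t=1}^{4}(y_t−ȳ)(y_{t+2}−ȳ) = -1.4350
Denominator Σ(y_t−ȳ)² = 145.1550
r_2 = -1.4350 / 145.1550 = -0.010

-0.010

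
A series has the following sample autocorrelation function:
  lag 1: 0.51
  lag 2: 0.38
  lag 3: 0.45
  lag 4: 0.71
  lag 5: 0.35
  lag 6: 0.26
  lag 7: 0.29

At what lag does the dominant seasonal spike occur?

The largest autocorrelation is r_4 = 0.71; the remaining lags stay at or below 0.51. The elevated value at lag 1 (0.51), dropping to 0.38 at lag 2, reflects decaying short-term dependence rather than seasonality.
The dominant spike at lag 4 indicates a seasonal period of 4.

4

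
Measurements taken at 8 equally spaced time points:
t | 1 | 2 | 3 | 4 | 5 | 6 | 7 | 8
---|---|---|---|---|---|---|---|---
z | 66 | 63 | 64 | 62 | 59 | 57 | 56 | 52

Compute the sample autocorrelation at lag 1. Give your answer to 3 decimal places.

Mean z̄ = (66 + 63 + 64 + 62 + 59 + 57 + 56 + 52)/8 = 59.8750
Deviations from mean: 6.1250, 3.1250, 4.1250, 2.1250, -0.8750, -2.8750, -3.8750, -7.8750
Σ(z_t−z̄)(z_{t+1}−z̄) = (19.1406) + (12.8906) + (8.7656) + (-1.8594) + (2.5156) + (11.1406) + (30.5156) = 83.1094
Denominator Σ(z_t−z̄)² = 154.8750
r_1 = 83.1094 / 154.8750 = 0.537

0.537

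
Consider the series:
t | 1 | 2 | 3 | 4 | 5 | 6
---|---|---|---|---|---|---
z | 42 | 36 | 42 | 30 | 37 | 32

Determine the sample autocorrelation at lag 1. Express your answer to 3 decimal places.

Mean z̄ = (42 + 36 + 42 + 30 + 37 + 32)/6 = 36.5000
Deviations from mean: 5.5000, -0.5000, 5.5000, -6.5000, 0.5000, -4.5000
Numerator Σ_{t=1}^{5}(z_t−z̄)(z_{t+1}−z̄) = -46.7500
Denominator Σ(z_t−z̄)² = 123.5000
r_1 = -46.7500 / 123.5000 = -0.379

-0.379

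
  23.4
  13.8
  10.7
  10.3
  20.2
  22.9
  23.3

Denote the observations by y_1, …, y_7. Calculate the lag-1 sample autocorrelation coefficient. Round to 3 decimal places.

0.377

Mean ȳ = (23.4 + 13.8 + 10.7 + 10.3 + 20.2 + 22.9 + 23.3)/7 = 17.8000
Σ(y_t−ȳ)(y_{t+1}−ȳ) = (-22.4000) + (28.4000) + (53.2500) + (-18.0000) + (12.2400) + (28.0500) = 81.5400
Denominator Σ(y_t−ȳ)² = 216.0400
r_1 = 81.5400 / 216.0400 = 0.377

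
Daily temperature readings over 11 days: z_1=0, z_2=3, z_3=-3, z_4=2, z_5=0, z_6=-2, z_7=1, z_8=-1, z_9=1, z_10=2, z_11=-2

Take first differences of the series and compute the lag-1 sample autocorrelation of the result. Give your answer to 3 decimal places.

-0.647

First differences Δz: 3, -6, 5, -2, -2, 3, -2, 2, 1, -4
Mean of differences = -0.2000
Numerator Σ(Δz_t−Δz̄)(Δz_{t+1}−Δz̄) = -72.2400
Denominator Σ(Δz_t−Δz̄)² = 111.6000
r_1(Δz) = -72.2400 / 111.6000 = -0.647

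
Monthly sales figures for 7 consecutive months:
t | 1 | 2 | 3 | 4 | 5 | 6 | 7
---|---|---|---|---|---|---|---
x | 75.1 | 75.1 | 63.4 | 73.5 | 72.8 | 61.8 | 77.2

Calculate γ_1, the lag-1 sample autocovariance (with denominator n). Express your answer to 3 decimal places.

-14.321

Mean x̄ = (75.1 + 75.1 + 63.4 + 73.5 + 72.8 + 61.8 + 77.2)/7 = 71.2714
Σ_{t=1}^{6}(x_t−x̄)(x_{t+1}−x̄) = -100.2437
γ_1 = -100.2437 / 7 = -14.321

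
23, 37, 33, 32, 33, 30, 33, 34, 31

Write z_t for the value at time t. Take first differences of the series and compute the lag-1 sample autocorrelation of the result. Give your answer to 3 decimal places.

-0.269

First differences Δz: 14, -4, -1, 1, -3, 3, 1, -3
Mean of differences = 1.0000
Numerator Σ(Δz_t−Δz̄)(Δz_{t+1}−Δz̄) = -63.0000
Denominator Σ(Δz_t−Δz̄)² = 234.0000
r_1(Δz) = -63.0000 / 234.0000 = -0.269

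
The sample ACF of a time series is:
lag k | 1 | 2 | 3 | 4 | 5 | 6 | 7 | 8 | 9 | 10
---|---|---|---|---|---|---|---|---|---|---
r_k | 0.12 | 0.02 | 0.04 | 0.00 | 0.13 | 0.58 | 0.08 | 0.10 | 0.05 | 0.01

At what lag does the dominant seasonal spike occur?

The largest autocorrelation is r_6 = 0.58; the remaining lags stay at or below 0.13.
The dominant spike at lag 6 indicates a seasonal period of 6.

6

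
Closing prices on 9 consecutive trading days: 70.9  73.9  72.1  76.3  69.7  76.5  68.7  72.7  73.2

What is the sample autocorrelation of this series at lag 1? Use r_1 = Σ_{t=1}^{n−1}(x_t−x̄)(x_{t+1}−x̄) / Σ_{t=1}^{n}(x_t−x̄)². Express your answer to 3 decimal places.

Mean x̄ = (70.9 + 73.9 + 72.1 + 76.3 + 69.7 + 76.5 + 68.7 + 72.7 + 73.2)/9 = 72.6667
Numerator Σ_{t=1}^{8}(x_t−x̄)(x_{t+1}−x̄) = -42.4078
Denominator Σ(x_t−x̄)² = 57.6800
r_1 = -42.4078 / 57.6800 = -0.735

-0.735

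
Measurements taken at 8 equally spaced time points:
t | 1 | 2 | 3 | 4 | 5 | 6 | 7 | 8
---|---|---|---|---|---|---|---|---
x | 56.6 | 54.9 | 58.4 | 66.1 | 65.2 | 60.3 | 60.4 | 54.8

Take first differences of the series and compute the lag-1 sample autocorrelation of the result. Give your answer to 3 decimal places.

First differences Δx: -1.7, 3.5, 7.7, -0.9, -4.9, 0.1, -5.6
Mean of differences = -0.2571
Numerator Σ(Δx_t−Δx̄)(Δx_{t+1}−Δx̄) = 18.7782
Denominator Σ(Δx_t−Δx̄)² = 130.1571
r_1(Δx) = 18.7782 / 130.1571 = 0.144

0.144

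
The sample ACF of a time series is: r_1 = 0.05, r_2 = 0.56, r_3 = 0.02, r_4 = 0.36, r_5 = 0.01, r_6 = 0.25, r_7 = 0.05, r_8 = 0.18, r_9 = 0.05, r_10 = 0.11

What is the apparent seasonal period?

The largest autocorrelation is r_2 = 0.56, with weaker echoes at lags 4 (0.36), 6 (0.25) and 8 (0.18); the remaining lags stay at or below 0.11.
The dominant spike at lag 2 indicates a seasonal period of 2.

2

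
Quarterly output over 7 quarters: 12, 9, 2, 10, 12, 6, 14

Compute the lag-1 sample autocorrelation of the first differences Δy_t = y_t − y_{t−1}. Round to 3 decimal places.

First differences Δy: -3, -7, 8, 2, -6, 8
Mean of differences = 0.3333
Numerator Σ(Δy_t−Δȳ)(Δy_{t+1}−Δȳ) = -78.1111
Denominator Σ(Δy_t−Δȳ)² = 225.3333
r_1(Δy) = -78.1111 / 225.3333 = -0.347

-0.347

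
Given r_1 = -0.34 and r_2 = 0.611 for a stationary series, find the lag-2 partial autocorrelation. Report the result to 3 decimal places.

0.560

φ_{22} = (r_2 − r_1²) / (1 − r_1²)
r_1² = (-0.34)² = 0.1156
Numerator = 0.611 − 0.1156 = 0.4954; denominator = 1 − 0.1156 = 0.8844
φ_{22} = 0.4954 / 0.8844 = 0.560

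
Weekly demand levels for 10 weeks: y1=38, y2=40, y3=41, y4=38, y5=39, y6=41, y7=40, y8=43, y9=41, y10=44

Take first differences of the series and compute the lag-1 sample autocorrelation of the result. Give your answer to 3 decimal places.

First differences Δy: 2, 1, -3, 1, 2, -1, 3, -2, 3
Mean of differences = 0.6667
Numerator Σ(Δy_t−Δȳ)(Δy_{t+1}−Δȳ) = -20.1111
Denominator Σ(Δy_t−Δȳ)² = 38.0000
r_1(Δy) = -20.1111 / 38.0000 = -0.529

-0.529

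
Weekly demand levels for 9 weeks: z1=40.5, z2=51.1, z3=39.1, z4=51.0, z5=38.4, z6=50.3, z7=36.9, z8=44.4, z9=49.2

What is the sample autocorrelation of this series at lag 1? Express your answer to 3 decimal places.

-0.767

Mean z̄ = (40.5 + 51.1 + 39.1 + 51.0 + 38.4 + 50.3 + 36.9 + 44.4 + 49.2)/9 = 44.5444
Numerator Σ_{t=1}^{8}(z_t−z̄)(z_{t+1}−z̄) = -215.9486
Denominator Σ(z_t−z̄)² = 281.6622
r_1 = -215.9486 / 281.6622 = -0.767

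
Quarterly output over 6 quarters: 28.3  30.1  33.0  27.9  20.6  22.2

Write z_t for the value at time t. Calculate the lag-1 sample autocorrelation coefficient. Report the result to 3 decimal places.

0.472

Mean z̄ = (28.3 + 30.1 + 33.0 + 27.9 + 20.6 + 22.2)/6 = 27.0167
Deviations from mean: 1.2833, 3.0833, 5.9833, 0.8833, -6.4167, -4.8167
Σ(z_t−z̄)(z_{t+1}−z̄) = (3.9569) + (18.4486) + (5.2853) + (-5.6681) + (30.9069) = 52.9297
Denominator Σ(z_t−z̄)² = 112.1083
r_1 = 52.9297 / 112.1083 = 0.472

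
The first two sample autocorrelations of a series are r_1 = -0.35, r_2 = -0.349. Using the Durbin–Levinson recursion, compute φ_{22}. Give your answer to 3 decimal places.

-0.537

φ_{22} = (r_2 − r_1²) / (1 − r_1²)
r_1² = (-0.35)² = 0.1225
Numerator = -0.349 − 0.1225 = -0.4715; denominator = 1 − 0.1225 = 0.8775
φ_{22} = -0.4715 / 0.8775 = -0.537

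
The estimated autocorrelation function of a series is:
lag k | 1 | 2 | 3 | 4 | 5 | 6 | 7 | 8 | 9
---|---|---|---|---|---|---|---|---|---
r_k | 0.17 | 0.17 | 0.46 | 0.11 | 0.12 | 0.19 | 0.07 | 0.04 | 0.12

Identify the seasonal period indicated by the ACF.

The largest autocorrelation is r_3 = 0.46, with a weaker echo at lag 6 (0.19); the remaining lags stay at or below 0.17.
The dominant spike at lag 3 indicates a seasonal period of 3.

3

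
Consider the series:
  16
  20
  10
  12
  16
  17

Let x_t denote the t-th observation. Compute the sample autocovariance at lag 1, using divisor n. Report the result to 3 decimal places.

-0.949

Mean x̄ = (16 + 20 + 10 + 12 + 16 + 17)/6 = 15.1667
Σ_{t=1}^{5}(x_t−x̄)(x_{t+1}−x̄) = -5.6944
γ_1 = -5.6944 / 6 = -0.949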